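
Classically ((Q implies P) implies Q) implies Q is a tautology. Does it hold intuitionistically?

No

This is Peirce's law, which is not intuitionistically valid.
A Kripke countermodel: worlds a, b; order generated by a <= b; atoms true at each world — a:{}; b:{Q}.
a does not force ((Q implies P) implies Q) implies Q: already at a itself, a forces (Q implies P) implies Q but a does not force Q.
a lacks atom Q, so a does not force Q.
So the root a does not force the formula.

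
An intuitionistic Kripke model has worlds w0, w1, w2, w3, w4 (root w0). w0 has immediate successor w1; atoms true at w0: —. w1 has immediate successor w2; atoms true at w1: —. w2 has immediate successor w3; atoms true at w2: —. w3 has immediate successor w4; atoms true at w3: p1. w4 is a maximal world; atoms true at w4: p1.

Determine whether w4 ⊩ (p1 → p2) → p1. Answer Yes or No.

Yes

w4 ⊩ (p1 → p2) → p1 vacuously: no world accessible from w4 forces the antecedent p1 → p2.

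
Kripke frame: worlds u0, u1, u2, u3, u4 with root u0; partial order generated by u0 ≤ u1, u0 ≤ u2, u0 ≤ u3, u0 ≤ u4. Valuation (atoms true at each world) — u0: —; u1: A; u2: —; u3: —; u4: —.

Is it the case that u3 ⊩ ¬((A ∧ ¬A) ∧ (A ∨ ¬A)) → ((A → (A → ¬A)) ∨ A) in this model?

Yes

u3 ⊩ ¬((A ∧ ¬A) ∧ (A ∨ ¬A)) → ((A → (A → ¬A)) ∨ A): every world accessible from u3 that forces ¬((A ∧ ¬A) ∧ (A ∨ ¬A)) (namely u3) also forces (A → (A → ¬A)) ∨ A.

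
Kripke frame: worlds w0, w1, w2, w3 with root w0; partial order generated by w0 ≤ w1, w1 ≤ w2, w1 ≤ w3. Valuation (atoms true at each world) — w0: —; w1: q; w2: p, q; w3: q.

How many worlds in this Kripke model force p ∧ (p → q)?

w0: does not force it — w0 ⊮ p ∧ (p → q) since w0 fails p.
w1: does not force it.
w2: forces it.
w3: does not force it.
Worlds forcing the formula: {w2}.

1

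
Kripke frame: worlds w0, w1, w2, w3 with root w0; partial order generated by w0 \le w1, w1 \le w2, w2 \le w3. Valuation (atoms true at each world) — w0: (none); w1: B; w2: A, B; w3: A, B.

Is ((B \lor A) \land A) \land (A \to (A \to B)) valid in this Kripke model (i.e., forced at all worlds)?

Not every world: w0 \nVdash ((B \lor A) \land A) \land (A \to (A \to B)).
w0 \nVdash ((B \lor A) \land A) \land (A \to (A \to B)) since w0 fails (B \lor A) \land A.

No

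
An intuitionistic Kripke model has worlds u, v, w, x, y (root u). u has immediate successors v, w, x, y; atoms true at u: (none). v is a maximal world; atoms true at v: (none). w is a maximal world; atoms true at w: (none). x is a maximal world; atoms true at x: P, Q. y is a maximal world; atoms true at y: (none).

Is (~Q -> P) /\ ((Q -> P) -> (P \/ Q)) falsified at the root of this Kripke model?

Yes

u ||-/- (~Q -> P) /\ ((Q -> P) -> (P \/ Q)) since u fails ~Q -> P.
So the root u does not force (~Q -> P) /\ ((Q -> P) -> (P \/ Q)); the model is a countermodel.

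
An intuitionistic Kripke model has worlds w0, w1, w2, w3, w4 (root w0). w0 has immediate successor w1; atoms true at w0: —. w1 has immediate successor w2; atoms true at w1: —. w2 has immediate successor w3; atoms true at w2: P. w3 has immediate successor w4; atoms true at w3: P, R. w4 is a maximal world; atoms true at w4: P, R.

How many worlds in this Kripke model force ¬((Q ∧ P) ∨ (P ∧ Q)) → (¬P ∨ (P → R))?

w0: does not force it — w0 ⊮ ¬((Q ∧ P) ∨ (P ∧ Q)) → (¬P ∨ (P → R)): already at w0 itself, w0 ⊩ ¬((Q ∧ P) ∨ (P ∧ Q)) but w0 ⊮ ¬P ∨ (P → R).
w1: does not force it — w1 ⊮ ¬((Q ∧ P) ∨ (P ∧ Q)) → (¬P ∨ (P → R)): already at w1 itself, w1 ⊩ ¬((Q ∧ P) ∨ (P ∧ Q)) but w1 ⊮ ¬P ∨ (P → R).
w2: does not force it.
w3: forces it.
w4: forces it.
Worlds forcing the formula: {w3, w4}.

2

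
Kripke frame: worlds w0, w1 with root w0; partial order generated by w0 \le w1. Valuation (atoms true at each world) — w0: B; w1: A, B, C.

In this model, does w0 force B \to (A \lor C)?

w0 \nVdash B \to (A \lor C): already at w0 itself, w0 \Vdash B but w0 \nVdash A \lor C.
w0 \nVdash A \lor C: neither disjunct is forced at w0.
w0 lacks atom A, so w0 \nVdash A.

No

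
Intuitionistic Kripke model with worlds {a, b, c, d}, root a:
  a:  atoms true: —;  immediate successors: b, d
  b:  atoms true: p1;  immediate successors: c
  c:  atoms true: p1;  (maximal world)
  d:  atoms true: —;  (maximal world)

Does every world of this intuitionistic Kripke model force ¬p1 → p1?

Not every world: a ⊮ ¬p1 → p1.
a ⊮ ¬p1 → p1: at the accessible world d, d ⊩ ¬p1 but d ⊮ p1.
d lacks atom p1, so d ⊮ p1.

No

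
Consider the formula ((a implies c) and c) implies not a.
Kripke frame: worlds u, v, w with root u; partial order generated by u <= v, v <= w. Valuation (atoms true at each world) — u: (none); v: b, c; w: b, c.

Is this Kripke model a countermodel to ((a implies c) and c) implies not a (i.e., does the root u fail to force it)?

u forces ((a implies c) and c) implies not a: every world accessible from u that forces (a implies c) and c (namely v, w) also forces not a.
So the root u forces ((a implies c) and c) implies not a; the model is not a countermodel.

No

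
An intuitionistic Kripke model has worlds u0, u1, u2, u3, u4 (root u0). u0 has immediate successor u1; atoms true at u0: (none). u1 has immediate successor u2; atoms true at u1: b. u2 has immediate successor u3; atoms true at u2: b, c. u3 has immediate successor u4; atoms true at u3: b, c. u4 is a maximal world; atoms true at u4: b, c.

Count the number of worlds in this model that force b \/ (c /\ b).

4

u0: does not force it — u0 ||-/- b \/ (c /\ b): neither disjunct is forced at u0.
u1: forces it.
u2: forces it.
u3: forces it.
u4: forces it.
Worlds forcing the formula: {u1, u2, u3, u4}.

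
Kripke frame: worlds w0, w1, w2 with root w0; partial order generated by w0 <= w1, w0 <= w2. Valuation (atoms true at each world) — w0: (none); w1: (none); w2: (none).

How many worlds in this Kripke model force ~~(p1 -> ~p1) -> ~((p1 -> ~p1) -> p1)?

w0: forces it.
w1: forces it.
w2: forces it.
Worlds forcing the formula: {w0, w1, w2}.

3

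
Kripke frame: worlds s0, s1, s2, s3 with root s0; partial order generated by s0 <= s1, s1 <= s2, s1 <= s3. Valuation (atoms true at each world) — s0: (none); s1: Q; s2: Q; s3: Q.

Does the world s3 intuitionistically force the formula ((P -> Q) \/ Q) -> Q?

s3 ||- ((P -> Q) \/ Q) -> Q: every world accessible from s3 that forces (P -> Q) \/ Q (namely s3) also forces Q.

Yes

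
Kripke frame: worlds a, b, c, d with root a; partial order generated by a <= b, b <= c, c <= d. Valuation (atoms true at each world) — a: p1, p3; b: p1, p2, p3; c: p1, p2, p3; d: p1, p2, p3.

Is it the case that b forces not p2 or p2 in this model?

Yes

b forces not p2 or p2 via the disjunct p2.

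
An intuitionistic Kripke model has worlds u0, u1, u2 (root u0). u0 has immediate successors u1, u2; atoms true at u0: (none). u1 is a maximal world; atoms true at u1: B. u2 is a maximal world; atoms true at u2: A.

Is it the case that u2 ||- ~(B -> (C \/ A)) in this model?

No

u2 ||-/- ~(B -> (C \/ A)) since u2 is accessible from u2 and u2 ||- B -> (C \/ A).
u2 ||- B -> (C \/ A) vacuously: no world accessible from u2 forces the antecedent B.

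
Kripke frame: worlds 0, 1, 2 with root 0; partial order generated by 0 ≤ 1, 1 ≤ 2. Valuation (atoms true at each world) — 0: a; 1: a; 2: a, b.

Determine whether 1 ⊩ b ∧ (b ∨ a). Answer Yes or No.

1 ⊮ b ∧ (b ∨ a) since 1 fails b.

No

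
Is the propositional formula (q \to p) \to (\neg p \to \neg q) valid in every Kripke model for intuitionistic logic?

Yes

This is the forward direction of contraposition, which is intuitionistically derivable.
Assume q \to p and \neg p. If q held then p would follow, contradicting \neg p; so \neg q.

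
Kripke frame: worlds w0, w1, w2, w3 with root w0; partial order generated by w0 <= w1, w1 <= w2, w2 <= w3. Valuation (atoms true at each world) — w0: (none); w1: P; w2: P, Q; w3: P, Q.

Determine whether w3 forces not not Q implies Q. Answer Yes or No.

w3 forces not not Q implies Q: every world accessible from w3 that forces not not Q (namely w3) also forces Q.

Yes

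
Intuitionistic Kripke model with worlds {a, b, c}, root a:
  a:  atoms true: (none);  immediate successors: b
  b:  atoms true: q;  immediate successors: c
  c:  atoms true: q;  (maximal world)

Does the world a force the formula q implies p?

a does not force q implies p: at the accessible world b, b forces q but b does not force p.
b lacks atom p, so b does not force p.

No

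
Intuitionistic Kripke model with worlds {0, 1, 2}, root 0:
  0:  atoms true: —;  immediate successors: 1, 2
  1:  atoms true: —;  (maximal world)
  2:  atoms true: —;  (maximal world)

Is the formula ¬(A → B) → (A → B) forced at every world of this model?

0 ⊩ ¬(A → B) → (A → B) vacuously: no world accessible from 0 forces the antecedent ¬(A → B).
Since the root 0 forces ¬(A → B) → (A → B) and forcing is persistent (monotone upward), every world forces it.

Yes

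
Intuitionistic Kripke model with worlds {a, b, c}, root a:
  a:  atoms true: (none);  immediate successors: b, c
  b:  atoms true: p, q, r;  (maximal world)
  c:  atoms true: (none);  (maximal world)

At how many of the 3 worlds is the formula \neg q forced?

a: does not force it — a \nVdash \neg q since b is accessible from a and b \Vdash q.
b: does not force it — b \nVdash \neg q since b is accessible from b and b \Vdash q.
c: forces it.
Worlds forcing the formula: {c}.

1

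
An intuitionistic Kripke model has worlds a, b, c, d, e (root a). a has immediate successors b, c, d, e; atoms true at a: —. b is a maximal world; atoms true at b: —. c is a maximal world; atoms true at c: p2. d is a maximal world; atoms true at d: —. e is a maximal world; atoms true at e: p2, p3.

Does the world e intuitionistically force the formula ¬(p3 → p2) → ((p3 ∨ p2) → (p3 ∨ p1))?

Yes

e ⊩ ¬(p3 → p2) → ((p3 ∨ p2) → (p3 ∨ p1)) vacuously: no world accessible from e forces the antecedent ¬(p3 → p2).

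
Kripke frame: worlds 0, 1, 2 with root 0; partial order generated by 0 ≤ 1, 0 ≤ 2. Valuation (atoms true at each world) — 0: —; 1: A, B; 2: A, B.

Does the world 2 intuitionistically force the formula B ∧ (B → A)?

2 ⊩ B ∧ (B → A) since 2 forces both conjuncts.

Yes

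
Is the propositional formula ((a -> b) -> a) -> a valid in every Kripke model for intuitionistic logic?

No

This is Peirce's law, which is not intuitionistically valid.
A Kripke countermodel: worlds 0, 1; order generated by 0 <= 1; atoms true at each world — 0:{}; 1:{a}.
0 ||-/- ((a -> b) -> a) -> a: already at 0 itself, 0 ||- (a -> b) -> a but 0 ||-/- a.
0 lacks atom a, so 0 ||-/- a.
So the root 0 does not force the formula.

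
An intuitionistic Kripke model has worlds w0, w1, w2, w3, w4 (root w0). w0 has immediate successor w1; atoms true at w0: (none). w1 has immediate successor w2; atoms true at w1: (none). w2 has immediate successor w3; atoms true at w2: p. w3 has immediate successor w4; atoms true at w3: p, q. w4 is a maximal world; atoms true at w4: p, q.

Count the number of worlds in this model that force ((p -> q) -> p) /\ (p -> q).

w0: does not force it — w0 ||-/- ((p -> q) -> p) /\ (p -> q) since w0 fails p -> q.
w1: does not force it — w1 ||-/- ((p -> q) -> p) /\ (p -> q) since w1 fails p -> q.
w2: does not force it.
w3: forces it.
w4: forces it.
Worlds forcing the formula: {w3, w4}.

2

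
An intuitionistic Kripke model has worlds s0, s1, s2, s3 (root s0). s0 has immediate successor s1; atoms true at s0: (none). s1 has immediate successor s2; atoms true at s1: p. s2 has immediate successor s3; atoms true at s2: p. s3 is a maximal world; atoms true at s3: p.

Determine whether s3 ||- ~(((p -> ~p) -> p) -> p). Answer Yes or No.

s3 ||-/- ~(((p -> ~p) -> p) -> p) since s3 is accessible from s3 and s3 ||- ((p -> ~p) -> p) -> p.
s3 ||- ((p -> ~p) -> p) -> p: every world accessible from s3 that forces (p -> ~p) -> p (namely s3) also forces p.

No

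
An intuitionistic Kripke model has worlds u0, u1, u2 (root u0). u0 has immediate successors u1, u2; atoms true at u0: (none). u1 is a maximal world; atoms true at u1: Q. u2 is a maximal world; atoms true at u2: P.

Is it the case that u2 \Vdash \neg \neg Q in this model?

u2 \nVdash \neg \neg Q since u2 is accessible from u2 and u2 \Vdash \neg Q.
u2 \Vdash \neg Q: no world accessible from u2 forces Q.

No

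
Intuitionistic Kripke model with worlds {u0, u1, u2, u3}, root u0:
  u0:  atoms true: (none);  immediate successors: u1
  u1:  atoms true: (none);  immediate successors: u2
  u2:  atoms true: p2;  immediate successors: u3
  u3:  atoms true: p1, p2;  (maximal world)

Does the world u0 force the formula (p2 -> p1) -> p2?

u0 ||- (p2 -> p1) -> p2: every world accessible from u0 that forces p2 -> p1 (namely u3) also forces p2.

Yes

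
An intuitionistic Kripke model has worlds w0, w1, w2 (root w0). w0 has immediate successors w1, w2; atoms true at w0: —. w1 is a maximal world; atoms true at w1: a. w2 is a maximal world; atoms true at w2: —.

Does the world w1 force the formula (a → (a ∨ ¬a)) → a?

w1 ⊩ (a → (a ∨ ¬a)) → a: every world accessible from w1 that forces a → (a ∨ ¬a) (namely w1) also forces a.

Yes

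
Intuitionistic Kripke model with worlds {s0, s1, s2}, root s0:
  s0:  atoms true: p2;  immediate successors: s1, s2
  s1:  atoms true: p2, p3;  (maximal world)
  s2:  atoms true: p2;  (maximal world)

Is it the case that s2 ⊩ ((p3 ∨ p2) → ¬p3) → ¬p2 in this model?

No

s2 ⊮ ((p3 ∨ p2) → ¬p3) → ¬p2: already at s2 itself, s2 ⊩ (p3 ∨ p2) → ¬p3 but s2 ⊮ ¬p2.
s2 ⊮ ¬p2 since s2 is accessible from s2 and s2 ⊩ p2.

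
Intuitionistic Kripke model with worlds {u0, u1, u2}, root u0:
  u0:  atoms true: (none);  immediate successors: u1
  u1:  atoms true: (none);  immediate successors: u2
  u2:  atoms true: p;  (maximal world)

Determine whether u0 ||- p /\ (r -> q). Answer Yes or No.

u0 ||-/- p /\ (r -> q) since u0 fails p.

No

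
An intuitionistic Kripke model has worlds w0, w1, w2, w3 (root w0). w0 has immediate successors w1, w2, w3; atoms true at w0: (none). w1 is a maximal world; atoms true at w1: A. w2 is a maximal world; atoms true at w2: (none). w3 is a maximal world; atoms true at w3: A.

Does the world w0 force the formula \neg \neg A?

No

w0 \nVdash \neg \neg A since w2 is accessible from w0 and w2 \Vdash \neg A.
w2 \Vdash \neg A: no world accessible from w2 forces A.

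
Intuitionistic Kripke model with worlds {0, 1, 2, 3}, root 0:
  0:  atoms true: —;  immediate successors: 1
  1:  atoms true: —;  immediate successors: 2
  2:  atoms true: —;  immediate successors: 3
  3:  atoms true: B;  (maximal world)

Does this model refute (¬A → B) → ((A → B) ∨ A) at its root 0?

0 ⊩ (¬A → B) → ((A → B) ∨ A): every world accessible from 0 that forces ¬A → B (namely 3) also forces (A → B) ∨ A.
So the root 0 forces (¬A → B) → ((A → B) ∨ A); the model is not a countermodel.

No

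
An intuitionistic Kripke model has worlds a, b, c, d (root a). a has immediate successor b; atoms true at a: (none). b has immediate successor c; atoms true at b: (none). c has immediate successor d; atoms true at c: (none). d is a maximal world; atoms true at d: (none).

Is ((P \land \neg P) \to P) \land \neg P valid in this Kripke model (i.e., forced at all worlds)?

Yes

a \Vdash ((P \land \neg P) \to P) \land \neg P since a forces both conjuncts.
Since the root a forces ((P \land \neg P) \to P) \land \neg P and forcing is persistent (monotone upward), every world forces it.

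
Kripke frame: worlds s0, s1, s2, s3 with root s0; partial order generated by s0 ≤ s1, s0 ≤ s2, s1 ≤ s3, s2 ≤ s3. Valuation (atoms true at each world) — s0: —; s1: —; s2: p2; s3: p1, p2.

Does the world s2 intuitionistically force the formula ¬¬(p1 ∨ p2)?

s2 ⊩ ¬¬(p1 ∨ p2): no world accessible from s2 forces ¬(p1 ∨ p2).

Yes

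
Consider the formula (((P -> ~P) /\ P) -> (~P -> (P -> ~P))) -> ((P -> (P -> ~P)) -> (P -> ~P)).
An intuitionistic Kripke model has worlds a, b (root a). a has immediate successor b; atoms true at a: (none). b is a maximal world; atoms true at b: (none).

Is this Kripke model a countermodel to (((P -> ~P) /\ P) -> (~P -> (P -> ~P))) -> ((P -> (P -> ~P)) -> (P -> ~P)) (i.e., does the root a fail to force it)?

a ||- (((P -> ~P) /\ P) -> (~P -> (P -> ~P))) -> ((P -> (P -> ~P)) -> (P -> ~P)): every world accessible from a that forces ((P -> ~P) /\ P) -> (~P -> (P -> ~P)) (namely a, b) also forces (P -> (P -> ~P)) -> (P -> ~P).
So the root a forces (((P -> ~P) /\ P) -> (~P -> (P -> ~P))) -> ((P -> (P -> ~P)) -> (P -> ~P)); the model is not a countermodel.

No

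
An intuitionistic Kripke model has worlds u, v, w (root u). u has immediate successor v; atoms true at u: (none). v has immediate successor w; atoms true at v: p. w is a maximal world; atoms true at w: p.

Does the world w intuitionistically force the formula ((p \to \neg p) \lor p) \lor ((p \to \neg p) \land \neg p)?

Yes

w \Vdash ((p \to \neg p) \lor p) \lor ((p \to \neg p) \land \neg p) via the disjunct (p \to \neg p) \lor p.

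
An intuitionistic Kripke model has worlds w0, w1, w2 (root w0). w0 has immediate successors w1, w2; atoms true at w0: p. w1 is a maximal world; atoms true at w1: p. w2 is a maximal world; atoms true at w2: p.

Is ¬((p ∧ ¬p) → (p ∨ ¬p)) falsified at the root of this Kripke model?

w0 ⊮ ¬((p ∧ ¬p) → (p ∨ ¬p)) since w0 is accessible from w0 and w0 ⊩ (p ∧ ¬p) → (p ∨ ¬p).
w0 ⊩ (p ∧ ¬p) → (p ∨ ¬p) vacuously: no world accessible from w0 forces the antecedent p ∧ ¬p.
So the root w0 does not force ¬((p ∧ ¬p) → (p ∨ ¬p)); the model is a countermodel.

Yes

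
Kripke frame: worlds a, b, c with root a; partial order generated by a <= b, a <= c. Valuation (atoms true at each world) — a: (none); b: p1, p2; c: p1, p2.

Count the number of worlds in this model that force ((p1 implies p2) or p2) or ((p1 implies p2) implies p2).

a: forces it.
b: forces it.
c: forces it.
Worlds forcing the formula: {a, b, c}.

3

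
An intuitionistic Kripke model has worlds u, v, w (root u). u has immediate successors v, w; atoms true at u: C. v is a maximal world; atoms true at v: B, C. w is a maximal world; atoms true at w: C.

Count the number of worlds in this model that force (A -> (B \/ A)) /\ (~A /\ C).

u: forces it.
v: forces it.
w: forces it.
Worlds forcing the formula: {u, v, w}.

3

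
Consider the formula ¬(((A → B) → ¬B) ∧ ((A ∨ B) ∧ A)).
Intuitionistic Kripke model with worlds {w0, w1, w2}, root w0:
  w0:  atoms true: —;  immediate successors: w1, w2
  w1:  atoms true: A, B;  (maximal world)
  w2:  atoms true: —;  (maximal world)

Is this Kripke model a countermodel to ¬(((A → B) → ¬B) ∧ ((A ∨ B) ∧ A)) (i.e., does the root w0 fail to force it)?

w0 ⊩ ¬(((A → B) → ¬B) ∧ ((A ∨ B) ∧ A)): no world accessible from w0 forces ((A → B) → ¬B) ∧ ((A ∨ B) ∧ A).
So the root w0 forces ¬(((A → B) → ¬B) ∧ ((A ∨ B) ∧ A)); the model is not a countermodel.

No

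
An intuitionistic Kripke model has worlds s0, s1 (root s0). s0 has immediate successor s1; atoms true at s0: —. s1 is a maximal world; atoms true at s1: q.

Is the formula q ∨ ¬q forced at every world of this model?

No

Not every world: s0 ⊮ q ∨ ¬q.
s0 ⊮ q ∨ ¬q: neither disjunct is forced at s0.
s0 lacks atom q, so s0 ⊮ q.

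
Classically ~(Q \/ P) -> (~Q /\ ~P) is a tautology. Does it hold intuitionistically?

This is a constructively valid De Morgan direction (negated disjunction to conjunction of negations), which is intuitionistically derivable.
From ~(Q \/ P): if Q held then Q \/ P would, contradiction — so ~Q; similarly ~P.

Yes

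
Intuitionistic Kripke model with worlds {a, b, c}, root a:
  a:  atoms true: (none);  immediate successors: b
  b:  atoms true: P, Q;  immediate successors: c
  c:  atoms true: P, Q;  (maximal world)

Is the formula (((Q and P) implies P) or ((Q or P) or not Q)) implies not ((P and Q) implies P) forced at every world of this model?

Not every world: a does not force (((Q and P) implies P) or ((Q or P) or not Q)) implies not ((P and Q) implies P).
a does not force (((Q and P) implies P) or ((Q or P) or not Q)) implies not ((P and Q) implies P): already at a itself, a forces ((Q and P) implies P) or ((Q or P) or not Q) but a does not force not ((P and Q) implies P).
a does not force not ((P and Q) implies P) since a is accessible from a and a forces (P and Q) implies P.
a forces (P and Q) implies P: every world accessible from a that forces P and Q (namely b, c) also forces P.

No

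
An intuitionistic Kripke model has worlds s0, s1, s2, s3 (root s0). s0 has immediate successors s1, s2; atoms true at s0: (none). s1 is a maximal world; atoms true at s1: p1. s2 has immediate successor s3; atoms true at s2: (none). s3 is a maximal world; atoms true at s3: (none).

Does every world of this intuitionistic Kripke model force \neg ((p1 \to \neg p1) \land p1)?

Yes

s0 \Vdash \neg ((p1 \to \neg p1) \land p1): no world accessible from s0 forces (p1 \to \neg p1) \land p1.
Since the root s0 forces \neg ((p1 \to \neg p1) \land p1) and forcing is persistent (monotone upward), every world forces it.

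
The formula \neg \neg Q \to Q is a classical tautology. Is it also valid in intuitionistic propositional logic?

This is double-negation elimination, which is not intuitionistically valid.
A Kripke countermodel: worlds u, v; order generated by u \le v; atoms true at each world — u:{}; v:{Q}.
u \nVdash \neg \neg Q \to Q: already at u itself, u \Vdash \neg \neg Q but u \nVdash Q.
u lacks atom Q, so u \nVdash Q.
So the root u does not force the formula.

No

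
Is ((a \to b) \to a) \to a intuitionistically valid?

This is Peirce's law, which is not intuitionistically valid.
A Kripke countermodel: worlds u0, u1; order generated by u0 \le u1; atoms true at each world — u0:{}; u1:{a}.
u0 \nVdash ((a \to b) \to a) \to a: already at u0 itself, u0 \Vdash (a \to b) \to a but u0 \nVdash a.
u0 lacks atom a, so u0 \nVdash a.
So the root u0 does not force the formula.

No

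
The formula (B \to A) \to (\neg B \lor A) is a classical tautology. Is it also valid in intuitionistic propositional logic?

This is the material-implication-as-disjunction principle, which is not intuitionistically valid.
A Kripke countermodel: worlds w0, w1; order generated by w0 \le w1; atoms true at each world — w0:{}; w1:{A,B}.
w0 \nVdash (B \to A) \to (\neg B \lor A): already at w0 itself, w0 \Vdash B \to A but w0 \nVdash \neg B \lor A.
w0 \nVdash \neg B \lor A: neither disjunct is forced at w0.
w0 \nVdash \neg B since w1 is accessible from w0 and w1 \Vdash B.
So the root w0 does not force the formula.

No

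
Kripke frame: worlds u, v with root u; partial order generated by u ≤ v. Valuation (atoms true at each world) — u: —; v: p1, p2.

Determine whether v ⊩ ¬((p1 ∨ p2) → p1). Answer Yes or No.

No

v ⊮ ¬((p1 ∨ p2) → p1) since v is accessible from v and v ⊩ (p1 ∨ p2) → p1.
v ⊩ (p1 ∨ p2) → p1: every world accessible from v that forces p1 ∨ p2 (namely v) also forces p1.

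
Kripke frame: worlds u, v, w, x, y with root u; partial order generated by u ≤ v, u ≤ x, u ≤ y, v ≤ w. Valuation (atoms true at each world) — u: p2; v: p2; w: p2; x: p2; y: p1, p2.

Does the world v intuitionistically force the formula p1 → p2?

Yes

v ⊩ p1 → p2 vacuously: no world accessible from v forces the antecedent p1.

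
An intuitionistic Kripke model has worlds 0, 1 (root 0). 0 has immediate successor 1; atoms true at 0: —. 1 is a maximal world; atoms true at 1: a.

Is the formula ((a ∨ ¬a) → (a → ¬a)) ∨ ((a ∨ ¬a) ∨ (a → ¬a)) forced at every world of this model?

Not every world: 0 ⊮ ((a ∨ ¬a) → (a → ¬a)) ∨ ((a ∨ ¬a) ∨ (a → ¬a)).
0 ⊮ ((a ∨ ¬a) → (a → ¬a)) ∨ ((a ∨ ¬a) ∨ (a → ¬a)): neither disjunct is forced at 0.
0 ⊮ (a ∨ ¬a) → (a → ¬a): at the accessible world 1, 1 ⊩ a ∨ ¬a but 1 ⊮ a → ¬a.
1 ⊮ a → ¬a: already at 1 itself, 1 ⊩ a but 1 ⊮ ¬a.

No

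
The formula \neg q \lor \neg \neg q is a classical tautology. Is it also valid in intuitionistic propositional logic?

This is the weak law of excluded middle, which is not intuitionistically valid.
A Kripke countermodel: worlds a, b, c; order generated by a \le b, a \le c; atoms true at each world — a:{}; b:{q}; c:{}.
a \nVdash \neg q \lor \neg \neg q: neither disjunct is forced at a.
a \nVdash \neg q since b is accessible from a and b \Vdash q.
So the root a does not force the formula.

No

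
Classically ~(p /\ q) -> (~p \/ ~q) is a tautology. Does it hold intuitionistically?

No

This is the constructively invalid direction of De Morgan's law for conjunction, which is not intuitionistically valid.
A Kripke countermodel: worlds u0, u1, u2; order generated by u0 <= u1, u0 <= u2; atoms true at each world — u0:{}; u1:{p}; u2:{q}.
u0 ||-/- ~(p /\ q) -> (~p \/ ~q): already at u0 itself, u0 ||- ~(p /\ q) but u0 ||-/- ~p \/ ~q.
u0 ||-/- ~p \/ ~q: neither disjunct is forced at u0.
u0 ||-/- ~p since u1 is accessible from u0 and u1 ||- p.
So the root u0 does not force the formula.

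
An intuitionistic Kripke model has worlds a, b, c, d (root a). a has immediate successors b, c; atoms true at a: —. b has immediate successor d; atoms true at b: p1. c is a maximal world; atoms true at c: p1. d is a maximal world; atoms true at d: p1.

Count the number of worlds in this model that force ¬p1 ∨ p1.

a: does not force it — a ⊮ ¬p1 ∨ p1: neither disjunct is forced at a.
b: forces it.
c: forces it.
d: forces it.
Worlds forcing the formula: {b, c, d}.

3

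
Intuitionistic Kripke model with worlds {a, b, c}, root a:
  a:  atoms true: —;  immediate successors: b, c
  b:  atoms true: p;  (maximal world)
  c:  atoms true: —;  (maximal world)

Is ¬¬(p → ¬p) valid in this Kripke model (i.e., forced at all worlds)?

Not every world: a ⊮ ¬¬(p → ¬p).
a ⊮ ¬¬(p → ¬p) since b is accessible from a and b ⊩ ¬(p → ¬p).
b ⊩ ¬(p → ¬p): no world accessible from b forces p → ¬p.

No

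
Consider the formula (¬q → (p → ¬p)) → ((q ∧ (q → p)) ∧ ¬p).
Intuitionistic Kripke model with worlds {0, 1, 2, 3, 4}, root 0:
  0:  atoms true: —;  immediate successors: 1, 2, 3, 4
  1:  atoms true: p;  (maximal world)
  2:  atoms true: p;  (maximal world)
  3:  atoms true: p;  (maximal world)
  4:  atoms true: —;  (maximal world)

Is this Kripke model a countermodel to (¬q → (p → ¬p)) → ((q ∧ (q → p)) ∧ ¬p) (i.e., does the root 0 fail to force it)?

0 ⊮ (¬q → (p → ¬p)) → ((q ∧ (q → p)) ∧ ¬p): at the accessible world 4, 4 ⊩ ¬q → (p → ¬p) but 4 ⊮ (q ∧ (q → p)) ∧ ¬p.
4 ⊮ (q ∧ (q → p)) ∧ ¬p since 4 fails q ∧ (q → p).
So the root 0 does not force (¬q → (p → ¬p)) → ((q ∧ (q → p)) ∧ ¬p); the model is a countermodel.

Yes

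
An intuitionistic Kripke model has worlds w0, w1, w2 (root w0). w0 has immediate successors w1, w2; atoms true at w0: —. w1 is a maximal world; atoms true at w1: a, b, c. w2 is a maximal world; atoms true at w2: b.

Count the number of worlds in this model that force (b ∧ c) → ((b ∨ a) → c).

w0: forces it.
w1: forces it.
w2: forces it.
Worlds forcing the formula: {w0, w1, w2}.

3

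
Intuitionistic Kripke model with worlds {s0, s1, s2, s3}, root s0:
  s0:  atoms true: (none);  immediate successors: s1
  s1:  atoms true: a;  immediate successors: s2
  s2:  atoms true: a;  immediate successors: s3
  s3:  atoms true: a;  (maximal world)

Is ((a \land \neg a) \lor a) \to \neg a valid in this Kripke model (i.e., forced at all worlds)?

Not every world: s0 \nVdash ((a \land \neg a) \lor a) \to \neg a.
s0 \nVdash ((a \land \neg a) \lor a) \to \neg a: at the accessible world s1, s1 \Vdash (a \land \neg a) \lor a but s1 \nVdash \neg a.
s1 \nVdash \neg a since s1 is accessible from s1 and s1 \Vdash a.

No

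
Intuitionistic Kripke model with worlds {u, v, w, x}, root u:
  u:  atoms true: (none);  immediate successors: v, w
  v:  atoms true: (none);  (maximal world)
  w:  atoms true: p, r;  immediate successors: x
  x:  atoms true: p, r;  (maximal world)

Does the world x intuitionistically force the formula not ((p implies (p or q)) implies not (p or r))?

x forces not ((p implies (p or q)) implies not (p or r)): no world accessible from x forces (p implies (p or q)) implies not (p or r).

Yes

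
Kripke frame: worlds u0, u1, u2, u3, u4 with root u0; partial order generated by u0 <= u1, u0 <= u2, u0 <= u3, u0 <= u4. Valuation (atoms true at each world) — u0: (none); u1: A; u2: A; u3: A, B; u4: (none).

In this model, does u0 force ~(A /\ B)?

No

u0 ||-/- ~(A /\ B) since u3 is accessible from u0 and u3 ||- A /\ B.
u3 ||- A /\ B since u3 forces both conjuncts.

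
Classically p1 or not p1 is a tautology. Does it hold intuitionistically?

This is the law of excluded middle, which is not intuitionistically valid.
A Kripke countermodel: worlds a, b; order generated by a <= b; atoms true at each world — a:{}; b:{p1}.
a does not force p1 or not p1: neither disjunct is forced at a.
a lacks atom p1, so a does not force p1.
So the root a does not force the formula.

No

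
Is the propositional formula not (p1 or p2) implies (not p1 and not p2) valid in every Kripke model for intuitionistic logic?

Yes

This is a constructively valid De Morgan direction (negated disjunction to conjunction of negations), which is intuitionistically derivable.
From not (p1 or p2): if p1 held then p1 or p2 would, contradiction — so not p1; similarly not p2.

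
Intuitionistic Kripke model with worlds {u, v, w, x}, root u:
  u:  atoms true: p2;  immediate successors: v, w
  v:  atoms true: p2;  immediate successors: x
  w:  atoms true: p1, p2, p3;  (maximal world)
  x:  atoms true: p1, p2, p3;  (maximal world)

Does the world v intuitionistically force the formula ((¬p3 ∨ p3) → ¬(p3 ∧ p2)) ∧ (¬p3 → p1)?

v ⊮ ((¬p3 ∨ p3) → ¬(p3 ∧ p2)) ∧ (¬p3 → p1) since v fails (¬p3 ∨ p3) → ¬(p3 ∧ p2).

No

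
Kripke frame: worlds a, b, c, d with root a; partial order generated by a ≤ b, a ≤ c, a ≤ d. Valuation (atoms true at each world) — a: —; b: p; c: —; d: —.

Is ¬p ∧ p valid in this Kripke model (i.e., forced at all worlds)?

Not every world: a ⊮ ¬p ∧ p.
a ⊮ ¬p ∧ p since a fails ¬p.

No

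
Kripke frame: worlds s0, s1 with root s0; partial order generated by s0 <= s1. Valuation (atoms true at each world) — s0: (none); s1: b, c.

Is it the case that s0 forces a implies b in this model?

Yes

s0 forces a implies b vacuously: no world accessible from s0 forces the antecedent a.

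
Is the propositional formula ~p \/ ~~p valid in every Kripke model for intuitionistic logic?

This is the weak law of excluded middle, which is not intuitionistically valid.
A Kripke countermodel: worlds a, b, c; order generated by a <= b, a <= c; atoms true at each world — a:{}; b:{p}; c:{}.
a ||-/- ~p \/ ~~p: neither disjunct is forced at a.
a ||-/- ~p since b is accessible from a and b ||- p.
So the root a does not force the formula.

No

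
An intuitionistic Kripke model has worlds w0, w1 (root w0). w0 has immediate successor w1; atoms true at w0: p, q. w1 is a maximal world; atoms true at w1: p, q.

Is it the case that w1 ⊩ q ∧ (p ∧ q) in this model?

Yes

w1 ⊩ q ∧ (p ∧ q) since w1 forces both conjuncts.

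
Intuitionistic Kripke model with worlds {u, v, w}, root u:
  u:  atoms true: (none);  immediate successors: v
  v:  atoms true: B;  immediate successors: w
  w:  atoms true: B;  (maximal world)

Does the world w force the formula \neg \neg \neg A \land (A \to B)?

Yes

w \Vdash \neg \neg \neg A \land (A \to B) since w forces both conjuncts.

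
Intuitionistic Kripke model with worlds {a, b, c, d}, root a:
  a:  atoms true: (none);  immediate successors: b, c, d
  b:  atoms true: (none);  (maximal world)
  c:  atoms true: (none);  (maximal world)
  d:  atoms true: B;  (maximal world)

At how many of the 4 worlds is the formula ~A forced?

a: forces it.
b: forces it.
c: forces it.
d: forces it.
Worlds forcing the formula: {a, b, c, d}.

4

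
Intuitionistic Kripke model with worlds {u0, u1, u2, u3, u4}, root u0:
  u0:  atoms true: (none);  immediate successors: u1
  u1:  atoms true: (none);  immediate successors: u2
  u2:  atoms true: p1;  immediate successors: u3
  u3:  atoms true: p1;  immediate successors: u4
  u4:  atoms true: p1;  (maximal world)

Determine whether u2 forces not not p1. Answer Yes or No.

u2 forces not not p1: no world accessible from u2 forces not p1.

Yes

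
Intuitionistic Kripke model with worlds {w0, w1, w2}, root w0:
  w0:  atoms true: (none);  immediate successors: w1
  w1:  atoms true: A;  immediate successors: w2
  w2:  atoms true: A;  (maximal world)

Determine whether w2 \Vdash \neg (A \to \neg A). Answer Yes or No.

w2 \Vdash \neg (A \to \neg A): no world accessible from w2 forces A \to \neg A.

Yes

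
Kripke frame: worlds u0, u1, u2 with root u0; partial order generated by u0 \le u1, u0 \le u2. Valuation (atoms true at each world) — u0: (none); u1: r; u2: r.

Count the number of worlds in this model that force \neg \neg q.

u0: does not force it — u0 \nVdash \neg \neg q since u0 is accessible from u0 and u0 \Vdash \neg q.
u1: does not force it — u1 \nVdash \neg \neg q since u1 is accessible from u1 and u1 \Vdash \neg q.
u2: does not force it — u2 \nVdash \neg \neg q since u2 is accessible from u2 and u2 \Vdash \neg q.
Worlds forcing the formula: { }.

0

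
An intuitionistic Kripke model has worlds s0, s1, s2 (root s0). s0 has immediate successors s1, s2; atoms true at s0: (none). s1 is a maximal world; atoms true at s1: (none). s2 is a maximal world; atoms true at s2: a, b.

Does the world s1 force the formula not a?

Yes

s1 forces not a: no world accessible from s1 forces a.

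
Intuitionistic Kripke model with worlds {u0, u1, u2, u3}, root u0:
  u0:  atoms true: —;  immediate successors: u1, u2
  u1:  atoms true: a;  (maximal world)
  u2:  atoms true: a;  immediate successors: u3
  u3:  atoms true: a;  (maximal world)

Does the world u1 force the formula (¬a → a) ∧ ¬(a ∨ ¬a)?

u1 ⊮ (¬a → a) ∧ ¬(a ∨ ¬a) since u1 fails ¬(a ∨ ¬a).

No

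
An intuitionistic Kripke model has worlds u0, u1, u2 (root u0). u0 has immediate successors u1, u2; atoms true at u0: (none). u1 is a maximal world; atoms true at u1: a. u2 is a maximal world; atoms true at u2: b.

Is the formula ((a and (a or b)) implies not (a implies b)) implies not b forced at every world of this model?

No

Not every world: u0 does not force ((a and (a or b)) implies not (a implies b)) implies not b.
u0 does not force ((a and (a or b)) implies not (a implies b)) implies not b: already at u0 itself, u0 forces (a and (a or b)) implies not (a implies b) but u0 does not force not b.
u0 does not force not b since u2 is accessible from u0 and u2 forces b.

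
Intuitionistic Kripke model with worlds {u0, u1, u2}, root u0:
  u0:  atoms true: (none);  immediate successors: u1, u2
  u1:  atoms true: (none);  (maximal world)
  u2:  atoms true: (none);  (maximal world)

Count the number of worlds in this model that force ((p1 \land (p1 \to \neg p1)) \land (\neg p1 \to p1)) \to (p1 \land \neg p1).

u0: forces it.
u1: forces it.
u2: forces it.
Worlds forcing the formula: {u0, u1, u2}.

3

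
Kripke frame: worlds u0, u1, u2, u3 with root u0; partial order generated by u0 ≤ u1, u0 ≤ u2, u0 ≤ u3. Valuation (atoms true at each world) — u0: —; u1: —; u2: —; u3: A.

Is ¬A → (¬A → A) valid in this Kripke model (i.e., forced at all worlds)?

No

Not every world: u0 ⊮ ¬A → (¬A → A).
u0 ⊮ ¬A → (¬A → A): at the accessible world u1, u1 ⊩ ¬A but u1 ⊮ ¬A → A.
u1 ⊮ ¬A → A: already at u1 itself, u1 ⊩ ¬A but u1 ⊮ A.
u1 lacks atom A, so u1 ⊮ A.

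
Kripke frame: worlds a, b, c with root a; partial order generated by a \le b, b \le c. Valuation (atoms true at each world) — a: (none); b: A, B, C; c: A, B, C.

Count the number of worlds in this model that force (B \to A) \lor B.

a: forces it.
b: forces it.
c: forces it.
Worlds forcing the formula: {a, b, c}.

3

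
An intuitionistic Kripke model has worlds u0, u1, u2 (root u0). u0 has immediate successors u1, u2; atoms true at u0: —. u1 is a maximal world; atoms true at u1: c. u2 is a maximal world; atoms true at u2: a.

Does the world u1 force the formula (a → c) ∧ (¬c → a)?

u1 ⊩ (a → c) ∧ (¬c → a) since u1 forces both conjuncts.

Yes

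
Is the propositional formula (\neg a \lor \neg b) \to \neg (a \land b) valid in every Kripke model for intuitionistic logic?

Yes

This is a constructively valid De Morgan direction (disjunction of negations to negated conjunction), which is intuitionistically derivable.
If \neg a holds at a world then no accessible world forces a, hence none forces a \land b; likewise for \neg b.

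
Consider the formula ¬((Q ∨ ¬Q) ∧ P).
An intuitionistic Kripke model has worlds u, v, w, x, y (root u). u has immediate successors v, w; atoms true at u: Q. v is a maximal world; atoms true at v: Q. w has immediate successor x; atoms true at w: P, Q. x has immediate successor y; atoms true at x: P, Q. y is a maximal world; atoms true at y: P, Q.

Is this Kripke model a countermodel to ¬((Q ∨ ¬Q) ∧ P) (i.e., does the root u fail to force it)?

u ⊮ ¬((Q ∨ ¬Q) ∧ P) since w is accessible from u and w ⊩ (Q ∨ ¬Q) ∧ P.
w ⊩ (Q ∨ ¬Q) ∧ P since w forces both conjuncts.
So the root u does not force ¬((Q ∨ ¬Q) ∧ P); the model is a countermodel.

Yes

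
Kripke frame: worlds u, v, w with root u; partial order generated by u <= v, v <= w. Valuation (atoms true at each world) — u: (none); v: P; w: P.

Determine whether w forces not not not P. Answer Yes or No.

No

w does not force not not not P since w is accessible from w and w forces not not P.
w forces not not P: no world accessible from w forces not P.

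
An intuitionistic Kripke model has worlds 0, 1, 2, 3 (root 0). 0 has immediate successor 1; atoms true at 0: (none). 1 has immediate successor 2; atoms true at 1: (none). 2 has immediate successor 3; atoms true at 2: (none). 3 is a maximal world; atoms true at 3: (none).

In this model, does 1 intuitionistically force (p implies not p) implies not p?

Yes

1 forces (p implies not p) implies not p: every world accessible from 1 that forces p implies not p (namely 1, 2, 3) also forces not p.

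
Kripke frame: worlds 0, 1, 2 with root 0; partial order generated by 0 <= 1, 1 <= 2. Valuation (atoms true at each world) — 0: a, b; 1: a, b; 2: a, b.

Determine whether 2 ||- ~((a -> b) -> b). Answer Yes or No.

No

2 ||-/- ~((a -> b) -> b) since 2 is accessible from 2 and 2 ||- (a -> b) -> b.
2 ||- (a -> b) -> b: every world accessible from 2 that forces a -> b (namely 2) also forces b.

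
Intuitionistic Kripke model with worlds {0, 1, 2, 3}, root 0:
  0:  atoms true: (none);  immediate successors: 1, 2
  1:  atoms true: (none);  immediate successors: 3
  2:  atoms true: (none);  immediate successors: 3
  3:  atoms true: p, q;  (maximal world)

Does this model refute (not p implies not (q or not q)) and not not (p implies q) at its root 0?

No

0 forces (not p implies not (q or not q)) and not not (p implies q) since 0 forces both conjuncts.
So the root 0 forces (not p implies not (q or not q)) and not not (p implies q); the model is not a countermodel.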